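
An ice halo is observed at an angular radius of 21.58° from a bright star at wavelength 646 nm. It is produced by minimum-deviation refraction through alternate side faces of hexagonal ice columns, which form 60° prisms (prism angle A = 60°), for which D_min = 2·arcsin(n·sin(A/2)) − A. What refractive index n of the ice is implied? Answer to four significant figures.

Rearranging: n = sin((D_min + A)/2) / sin(A/2).
(D_min + A)/2 = (21.58° + 60°)/2 = 40.790°.
n = sin 40.790° / sin 30° = 0.6533 / 0.5000 = 1.3066.

1.307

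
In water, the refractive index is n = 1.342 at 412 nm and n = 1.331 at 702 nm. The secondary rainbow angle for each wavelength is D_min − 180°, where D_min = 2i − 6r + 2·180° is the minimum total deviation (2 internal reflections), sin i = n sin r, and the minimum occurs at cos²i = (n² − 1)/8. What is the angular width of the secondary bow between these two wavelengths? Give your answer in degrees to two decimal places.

2.86°

At 412 nm (n = 1.342): cos²i = 0.10012 → i = 71.554°, r = 44.981°, D_min = 233.222°, rainbow angle = 53.222°.
At 702 nm (n = 1.331): cos²i = 0.09645 → i = 71.907°, r = 45.575°, D_min = 230.365°, rainbow angle = 50.365°.
Angular width = |53.222° − 50.365°| = 2.857°.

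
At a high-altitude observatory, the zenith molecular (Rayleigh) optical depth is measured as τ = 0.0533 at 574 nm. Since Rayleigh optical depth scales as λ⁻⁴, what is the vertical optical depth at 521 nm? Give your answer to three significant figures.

τ(521 nm) = τ(574 nm) × (574/521)⁴ = 0.0533 × (1.1017)⁴ = 0.0533 × 1.4733 = 0.0785.

0.0785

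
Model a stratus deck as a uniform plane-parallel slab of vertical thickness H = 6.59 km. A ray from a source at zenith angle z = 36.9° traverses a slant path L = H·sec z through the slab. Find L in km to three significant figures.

sec z = 1/cos 36.9° = 1.2505.
L = 6.59 × 1.2505 = 8.241 km.

8.24 km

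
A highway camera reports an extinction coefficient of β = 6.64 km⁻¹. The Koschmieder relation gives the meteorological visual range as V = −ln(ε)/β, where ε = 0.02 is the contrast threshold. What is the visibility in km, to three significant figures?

V = −ln(0.02) / 6.64 = 3.912 / 6.64 = 0.5892 km.

0.589 km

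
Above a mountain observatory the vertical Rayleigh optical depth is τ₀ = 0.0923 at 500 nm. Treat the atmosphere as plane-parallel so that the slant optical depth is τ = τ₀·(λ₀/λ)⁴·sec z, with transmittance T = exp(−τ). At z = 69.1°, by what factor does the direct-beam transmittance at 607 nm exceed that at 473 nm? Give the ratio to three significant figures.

1.23

Airmass: sec 69.1° = 2.8032.
τ(607 nm) = 0.0923 × (500/607)⁴ × 2.8032 = 0.0923 × 0.4604 × 2.8032 = 0.1191.
τ(473 nm) = 0.0923 × (500/473)⁴ × 2.8032 = 0.0923 × 1.2486 × 2.8032 = 0.3231.
T(607)/T(473) = exp(τ_B − τ_A) = exp(0.2039) = 1.2262.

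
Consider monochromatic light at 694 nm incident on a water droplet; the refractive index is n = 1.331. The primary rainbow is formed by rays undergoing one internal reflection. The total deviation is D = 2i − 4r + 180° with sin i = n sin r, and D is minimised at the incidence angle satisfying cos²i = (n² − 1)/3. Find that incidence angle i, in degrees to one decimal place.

cos²i = (1.331² − 1)/3 = (1.77156 − 1)/3 = 0.25719.
cos i = 0.50714, so i = 59.527°.

59.5°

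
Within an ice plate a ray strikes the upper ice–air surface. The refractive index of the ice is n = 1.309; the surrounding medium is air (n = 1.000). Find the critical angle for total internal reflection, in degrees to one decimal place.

sin θ_c = n_air / n = 1.000 / 1.309 = 0.7639.
θ_c = arcsin(0.7639) = 49.81°.

49.8°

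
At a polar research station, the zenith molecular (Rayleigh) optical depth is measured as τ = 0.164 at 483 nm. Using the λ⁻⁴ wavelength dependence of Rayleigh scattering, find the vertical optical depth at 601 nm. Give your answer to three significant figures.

τ(601 nm) = τ(483 nm) × (483/601)⁴ = 0.164 × (0.8037)⁴ = 0.164 × 0.4171 = 0.0684.

0.0684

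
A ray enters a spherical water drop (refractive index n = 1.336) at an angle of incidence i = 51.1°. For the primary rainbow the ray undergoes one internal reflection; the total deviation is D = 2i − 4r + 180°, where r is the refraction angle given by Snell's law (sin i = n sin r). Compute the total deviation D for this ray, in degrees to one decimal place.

139.7°

sin r = sin 51.1° / 1.336 = 0.7782/1.336 = 0.5825; r = 35.63°.
D = 2·51.1° − 4·35.63° + 180° = 102.20° − 142.51° + 180° = 139.69°.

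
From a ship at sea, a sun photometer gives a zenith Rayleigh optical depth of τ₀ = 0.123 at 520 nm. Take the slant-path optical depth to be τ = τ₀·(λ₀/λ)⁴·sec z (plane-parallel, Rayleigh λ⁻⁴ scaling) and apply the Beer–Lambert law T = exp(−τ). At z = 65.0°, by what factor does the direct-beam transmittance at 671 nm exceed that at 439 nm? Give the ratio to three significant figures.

1.60

Airmass: sec 65.0° = 2.3662.
τ(671 nm) = 0.123 × (520/671)⁴ × 2.3662 = 0.123 × 0.3607 × 2.3662 = 0.1050.
τ(439 nm) = 0.123 × (520/439)⁴ × 2.3662 = 0.123 × 1.9686 × 2.3662 = 0.5729.
T(671)/T(439) = exp(τ_B − τ_A) = exp(0.4680) = 1.5968.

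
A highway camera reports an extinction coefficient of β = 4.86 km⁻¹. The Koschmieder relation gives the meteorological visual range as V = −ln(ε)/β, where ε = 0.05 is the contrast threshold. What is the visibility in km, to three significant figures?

0.616 km

V = −ln(0.05) / 4.86 = 2.996 / 4.86 = 0.6164 km.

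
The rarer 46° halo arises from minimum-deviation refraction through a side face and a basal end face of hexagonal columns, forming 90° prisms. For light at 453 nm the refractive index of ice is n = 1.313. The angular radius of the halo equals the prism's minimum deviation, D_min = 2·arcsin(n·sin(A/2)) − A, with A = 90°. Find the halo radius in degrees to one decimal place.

46.4°

n·sin(A/2) = 1.313 × sin 45° = 1.313 × 0.7071 = 0.9284.
D_min = 2·arcsin(0.9284) − 90° = 2 × 68.192° − 90° = 46.383°.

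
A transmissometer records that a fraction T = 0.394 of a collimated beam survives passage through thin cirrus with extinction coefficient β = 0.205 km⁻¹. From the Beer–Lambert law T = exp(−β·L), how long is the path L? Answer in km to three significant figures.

Beer–Lambert: T = exp(−βL) ⇒ L = −ln(T)/β = −ln(0.394)/0.205 = 0.9314/0.205 = 4.543 km.

4.54 km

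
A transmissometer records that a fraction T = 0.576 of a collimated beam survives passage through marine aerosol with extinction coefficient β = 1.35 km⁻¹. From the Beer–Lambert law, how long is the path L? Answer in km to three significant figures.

0.409 km

Beer–Lambert: T = exp(−βL) ⇒ L = −ln(T)/β = −ln(0.576)/1.35 = 0.5516/1.35 = 0.4086 km.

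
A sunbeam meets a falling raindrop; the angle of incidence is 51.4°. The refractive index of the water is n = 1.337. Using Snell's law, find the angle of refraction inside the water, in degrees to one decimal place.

35.8°

Snell: sin θ_r = sin θ_i / n = sin 51.4° / 1.337 = 0.7815 / 1.337 = 0.5845.
θ_r = arcsin(0.5845) = 35.77°.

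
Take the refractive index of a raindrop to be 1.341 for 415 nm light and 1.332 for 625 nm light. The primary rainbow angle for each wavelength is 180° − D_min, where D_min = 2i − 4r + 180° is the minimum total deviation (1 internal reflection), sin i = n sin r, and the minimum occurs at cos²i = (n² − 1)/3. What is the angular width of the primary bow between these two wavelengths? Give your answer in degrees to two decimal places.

At 415 nm (n = 1.341): cos²i = 0.26609 → i = 58.946°, r = 39.705°, D_min = 139.071°, rainbow angle = 40.929°.
At 625 nm (n = 1.332): cos²i = 0.25807 → i = 59.469°, r = 40.290°, D_min = 137.776°, rainbow angle = 42.224°.
Angular width = |40.929° − 42.224°| = 1.295°.

1.29°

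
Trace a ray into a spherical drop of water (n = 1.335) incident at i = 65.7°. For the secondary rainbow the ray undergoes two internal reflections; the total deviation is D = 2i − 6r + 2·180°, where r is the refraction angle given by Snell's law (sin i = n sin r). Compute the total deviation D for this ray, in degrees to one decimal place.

sin r = sin 65.7° / 1.335 = 0.9114/1.335 = 0.6827; r = 43.05°.
D = 2·65.7° − 6·43.05° + 2·180° = 131.40° − 258.33° + 360° = 233.07°.

233.1°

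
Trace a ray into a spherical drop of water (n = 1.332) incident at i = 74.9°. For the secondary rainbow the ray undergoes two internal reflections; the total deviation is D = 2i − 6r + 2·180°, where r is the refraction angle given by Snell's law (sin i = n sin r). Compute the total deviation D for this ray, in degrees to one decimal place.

sin r = sin 74.9° / 1.332 = 0.9655/1.332 = 0.7248; r = 46.45°.
D = 2·74.9° − 6·46.45° + 2·180° = 149.80° − 278.73° + 360° = 231.07°.

231.1°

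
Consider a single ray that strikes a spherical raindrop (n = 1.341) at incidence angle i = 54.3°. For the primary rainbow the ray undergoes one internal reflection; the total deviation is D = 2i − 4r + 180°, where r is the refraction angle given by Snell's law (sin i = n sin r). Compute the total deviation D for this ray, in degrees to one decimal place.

139.5°

sin r = sin 54.3° / 1.341 = 0.8121/1.341 = 0.6056; r = 37.27°.
D = 2·54.3° − 4·37.27° + 180° = 108.60° − 149.08° + 180° = 139.52°.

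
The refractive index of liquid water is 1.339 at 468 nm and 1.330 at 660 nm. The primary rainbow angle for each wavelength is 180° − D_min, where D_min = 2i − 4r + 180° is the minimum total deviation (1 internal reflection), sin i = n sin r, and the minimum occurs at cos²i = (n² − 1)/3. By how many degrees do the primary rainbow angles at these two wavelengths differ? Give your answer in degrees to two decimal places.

At 468 nm (n = 1.339): cos²i = 0.26431 → i = 59.062°, r = 39.834°, D_min = 138.786°, rainbow angle = 41.214°.
At 660 nm (n = 1.330): cos²i = 0.25630 → i = 59.585°, r = 40.422°, D_min = 137.484°, rainbow angle = 42.516°.
Angular width = |41.214° − 42.516°| = 1.303°.

1.30°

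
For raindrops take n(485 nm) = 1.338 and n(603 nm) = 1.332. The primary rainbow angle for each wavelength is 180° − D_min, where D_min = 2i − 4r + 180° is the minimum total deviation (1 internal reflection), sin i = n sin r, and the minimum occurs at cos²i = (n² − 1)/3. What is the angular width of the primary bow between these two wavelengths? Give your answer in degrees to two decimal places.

At 485 nm (n = 1.338): cos²i = 0.26341 → i = 59.120°, r = 39.899°, D_min = 138.643°, rainbow angle = 41.357°.
At 603 nm (n = 1.332): cos²i = 0.25807 → i = 59.469°, r = 40.290°, D_min = 137.776°, rainbow angle = 42.224°.
Angular width = |41.357° − 42.224°| = 0.867°.

0.87°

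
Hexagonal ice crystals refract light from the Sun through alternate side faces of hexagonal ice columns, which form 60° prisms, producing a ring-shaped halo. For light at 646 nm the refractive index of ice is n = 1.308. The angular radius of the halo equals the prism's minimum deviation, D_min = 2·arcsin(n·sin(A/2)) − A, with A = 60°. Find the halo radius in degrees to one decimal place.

n·sin(A/2) = 1.308 × sin 30° = 1.308 × 0.5000 = 0.6540.
D_min = 2·arcsin(0.6540) − 60° = 2 × 40.844° − 60° = 21.688°.

21.7°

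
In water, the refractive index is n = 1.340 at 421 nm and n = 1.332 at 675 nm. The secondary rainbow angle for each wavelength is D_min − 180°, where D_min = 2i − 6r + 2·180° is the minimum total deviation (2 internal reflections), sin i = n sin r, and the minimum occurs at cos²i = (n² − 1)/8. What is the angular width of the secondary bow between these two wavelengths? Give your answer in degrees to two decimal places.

2.08°

At 421 nm (n = 1.340): cos²i = 0.09945 → i = 71.618°, r = 45.088°, D_min = 232.709°, rainbow angle = 52.709°.
At 675 nm (n = 1.332): cos²i = 0.09678 → i = 71.875°, r = 45.520°, D_min = 230.628°, rainbow angle = 50.628°.
Angular width = |52.709° − 50.628°| = 2.080°.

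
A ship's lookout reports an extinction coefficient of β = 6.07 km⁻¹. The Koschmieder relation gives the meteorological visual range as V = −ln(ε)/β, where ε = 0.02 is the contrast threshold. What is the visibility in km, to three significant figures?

V = −ln(0.02) / 6.07 = 3.912 / 6.07 = 0.6445 km.

0.644 km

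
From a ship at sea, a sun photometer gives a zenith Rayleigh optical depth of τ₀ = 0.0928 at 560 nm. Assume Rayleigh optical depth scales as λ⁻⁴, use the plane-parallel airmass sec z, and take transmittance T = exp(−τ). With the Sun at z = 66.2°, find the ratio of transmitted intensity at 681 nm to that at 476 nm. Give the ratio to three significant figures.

1.40

Airmass: sec 66.2° = 2.4780.
τ(681 nm) = 0.0928 × (560/681)⁴ × 2.4780 = 0.0928 × 0.4573 × 2.4780 = 0.1052.
τ(476 nm) = 0.0928 × (560/476)⁴ × 2.4780 = 0.0928 × 1.9157 × 2.4780 = 0.4405.
T(681)/T(476) = exp(τ_B − τ_A) = exp(0.3354) = 1.3985.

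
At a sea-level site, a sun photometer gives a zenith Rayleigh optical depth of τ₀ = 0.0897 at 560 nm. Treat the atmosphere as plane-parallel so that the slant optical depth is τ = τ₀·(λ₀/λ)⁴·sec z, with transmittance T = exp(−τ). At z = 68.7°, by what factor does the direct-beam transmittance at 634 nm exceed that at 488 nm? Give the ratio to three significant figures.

Airmass: sec 68.7° = 2.7529.
τ(634 nm) = 0.0897 × (560/634)⁴ × 2.7529 = 0.0897 × 0.6087 × 2.7529 = 0.1503.
τ(488 nm) = 0.0897 × (560/488)⁴ × 2.7529 = 0.0897 × 1.7341 × 2.7529 = 0.4282.
T(634)/T(488) = exp(τ_B − τ_A) = exp(0.2779) = 1.3204.

1.32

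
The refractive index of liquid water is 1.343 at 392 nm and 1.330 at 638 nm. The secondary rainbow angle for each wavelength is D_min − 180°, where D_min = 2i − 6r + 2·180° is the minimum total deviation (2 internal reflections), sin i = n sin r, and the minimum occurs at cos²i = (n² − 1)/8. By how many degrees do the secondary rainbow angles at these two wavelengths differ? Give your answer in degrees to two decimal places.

3.38°

At 392 nm (n = 1.343): cos²i = 0.10046 → i = 71.522°, r = 44.928°, D_min = 233.478°, rainbow angle = 53.478°.
At 638 nm (n = 1.330): cos²i = 0.09611 → i = 71.940°, r = 45.630°, D_min = 230.101°, rainbow angle = 50.101°.
Angular width = |53.478° − 50.101°| = 3.377°.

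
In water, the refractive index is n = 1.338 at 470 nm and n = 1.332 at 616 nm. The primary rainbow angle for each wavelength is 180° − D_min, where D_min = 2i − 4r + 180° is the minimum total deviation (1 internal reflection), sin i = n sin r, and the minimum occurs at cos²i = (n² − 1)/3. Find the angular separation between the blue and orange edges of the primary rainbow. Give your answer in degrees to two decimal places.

0.87°

At 470 nm (n = 1.338): cos²i = 0.26341 → i = 59.120°, r = 39.899°, D_min = 138.643°, rainbow angle = 41.357°.
At 616 nm (n = 1.332): cos²i = 0.25807 → i = 59.469°, r = 40.290°, D_min = 137.776°, rainbow angle = 42.224°.
Angular width = |41.357° − 42.224°| = 0.867°.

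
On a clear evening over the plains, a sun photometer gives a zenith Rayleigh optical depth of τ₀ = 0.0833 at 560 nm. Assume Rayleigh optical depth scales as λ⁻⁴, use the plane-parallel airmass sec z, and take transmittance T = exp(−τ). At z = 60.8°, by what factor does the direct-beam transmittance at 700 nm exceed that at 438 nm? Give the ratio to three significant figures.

1.47

Airmass: sec 60.8° = 2.0498.
τ(700 nm) = 0.0833 × (560/700)⁴ × 2.0498 = 0.0833 × 0.4096 × 2.0498 = 0.0699.
τ(438 nm) = 0.0833 × (560/438)⁴ × 2.0498 = 0.0833 × 2.6721 × 2.0498 = 0.4563.
T(700)/T(438) = exp(τ_B − τ_A) = exp(0.3863) = 1.4715.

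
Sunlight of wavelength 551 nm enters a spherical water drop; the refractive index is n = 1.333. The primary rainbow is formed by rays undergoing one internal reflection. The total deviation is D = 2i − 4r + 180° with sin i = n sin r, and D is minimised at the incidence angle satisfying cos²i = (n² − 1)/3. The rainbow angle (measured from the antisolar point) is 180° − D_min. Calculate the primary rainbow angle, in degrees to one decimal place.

cos²i = (1.77689 − 1)/3 = 0.25896; i = arccos(0.50888) = 59.410°.
sin r = sin 59.410°/1.333 = 0.64579; r = 40.225°.
D_min = 2·59.410° − 4·40.225° + 180° = 137.922°.
Rainbow angle = 180° − D_min = 42.078°.

42.1°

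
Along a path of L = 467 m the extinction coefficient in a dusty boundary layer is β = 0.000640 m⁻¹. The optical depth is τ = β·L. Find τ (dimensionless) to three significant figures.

0.299

τ = β·L = 0.000640 × 467 = 0.2989.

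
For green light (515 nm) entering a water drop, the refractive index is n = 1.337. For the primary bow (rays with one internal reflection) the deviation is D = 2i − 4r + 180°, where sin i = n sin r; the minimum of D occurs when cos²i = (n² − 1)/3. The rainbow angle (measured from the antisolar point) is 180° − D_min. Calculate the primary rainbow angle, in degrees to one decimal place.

41.5°

cos²i = (1.78757 − 1)/3 = 0.26252; i = arccos(0.51237) = 59.178°.
sin r = sin 59.178°/1.337 = 0.64231; r = 39.964°.
D_min = 2·59.178° − 4·39.964° + 180° = 138.500°.
Rainbow angle = 180° − D_min = 41.500°.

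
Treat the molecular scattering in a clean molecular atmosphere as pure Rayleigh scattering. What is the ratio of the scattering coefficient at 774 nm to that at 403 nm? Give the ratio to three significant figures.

0.0735

Rayleigh scattering ∝ λ⁻⁴, so the ratio of coefficients is the inverse fourth power of the wavelength ratio.
σ(774)/σ(403) = (403/774)⁴ = (0.5207)⁴ = 0.07349.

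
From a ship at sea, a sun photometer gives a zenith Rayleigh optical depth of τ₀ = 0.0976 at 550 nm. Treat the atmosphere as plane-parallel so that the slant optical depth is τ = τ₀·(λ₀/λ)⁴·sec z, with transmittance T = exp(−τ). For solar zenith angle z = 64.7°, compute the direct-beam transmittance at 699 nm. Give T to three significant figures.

0.916

sec 64.7° = 2.3400.
τ = 0.0976 × (550/699)⁴ × 2.3400 = 0.0976 × 0.3833 × 2.3400 = 0.0875.
T = exp(−0.0875) = 0.9162.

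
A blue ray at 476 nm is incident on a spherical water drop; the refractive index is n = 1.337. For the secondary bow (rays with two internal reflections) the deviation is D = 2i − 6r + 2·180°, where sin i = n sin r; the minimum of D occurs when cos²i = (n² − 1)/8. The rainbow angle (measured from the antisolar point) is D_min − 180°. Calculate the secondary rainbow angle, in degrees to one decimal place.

cos²i = (1.78757 − 1)/8 = 0.09845; i = arccos(0.31376) = 71.714°.
sin r = sin 71.714°/1.337 = 0.71017; r = 45.249°.
D_min = 2·71.714° − 6·45.249° + 360° = 231.934°.
Rainbow angle = D_min − 180° = 51.934°.

51.9°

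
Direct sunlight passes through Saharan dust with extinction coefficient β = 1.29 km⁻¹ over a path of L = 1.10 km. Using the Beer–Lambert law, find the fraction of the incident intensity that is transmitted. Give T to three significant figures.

0.242

τ = β·L = 1.29 × 1.10 = 1.4190.
T = exp(−1.4190) = 0.2420.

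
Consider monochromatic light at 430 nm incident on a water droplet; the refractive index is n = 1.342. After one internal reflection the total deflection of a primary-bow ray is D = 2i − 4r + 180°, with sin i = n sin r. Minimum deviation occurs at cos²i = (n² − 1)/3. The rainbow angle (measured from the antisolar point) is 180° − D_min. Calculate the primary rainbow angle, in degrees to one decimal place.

40.8°

cos²i = (1.80096 − 1)/3 = 0.26699; i = arccos(0.51671) = 58.888°.
sin r = sin 58.888°/1.342 = 0.63797; r = 39.641°.
D_min = 2·58.888° − 4·39.641° + 180° = 139.213°.
Rainbow angle = 180° − D_min = 40.787°.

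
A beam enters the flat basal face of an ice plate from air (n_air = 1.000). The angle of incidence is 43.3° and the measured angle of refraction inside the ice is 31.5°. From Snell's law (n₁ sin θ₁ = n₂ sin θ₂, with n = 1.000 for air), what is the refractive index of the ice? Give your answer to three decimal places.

1.313

n = sin θ_i / sin θ_r = sin 43.3° / sin 31.5° = 0.6858 / 0.5225 = 1.3126.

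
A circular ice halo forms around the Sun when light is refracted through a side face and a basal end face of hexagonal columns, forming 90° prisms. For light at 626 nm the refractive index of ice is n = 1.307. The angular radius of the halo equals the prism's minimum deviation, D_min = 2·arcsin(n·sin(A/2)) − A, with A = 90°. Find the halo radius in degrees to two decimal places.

45.09°

n·sin(A/2) = 1.307 × sin 45° = 1.307 × 0.7071 = 0.9242.
D_min = 2·arcsin(0.9242) − 90° = 2 × 67.546° − 90° = 45.093°.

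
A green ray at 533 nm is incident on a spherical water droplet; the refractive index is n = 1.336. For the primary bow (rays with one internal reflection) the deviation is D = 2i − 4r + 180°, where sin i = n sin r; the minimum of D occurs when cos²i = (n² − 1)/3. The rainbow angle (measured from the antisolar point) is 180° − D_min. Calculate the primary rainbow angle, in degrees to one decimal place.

cos²i = (1.78490 − 1)/3 = 0.26163; i = arccos(0.51150) = 59.236°.
sin r = sin 59.236°/1.336 = 0.64318; r = 40.029°.
D_min = 2·59.236° − 4·40.029° + 180° = 138.356°.
Rainbow angle = 180° − D_min = 41.644°.

41.6°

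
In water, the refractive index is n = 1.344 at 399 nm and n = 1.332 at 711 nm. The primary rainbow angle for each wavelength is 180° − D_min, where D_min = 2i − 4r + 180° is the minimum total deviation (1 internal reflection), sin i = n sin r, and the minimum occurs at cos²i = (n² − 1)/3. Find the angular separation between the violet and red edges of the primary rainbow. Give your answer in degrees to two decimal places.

At 399 nm (n = 1.344): cos²i = 0.26878 → i = 58.772°, r = 39.512°, D_min = 139.495°, rainbow angle = 40.505°.
At 711 nm (n = 1.332): cos²i = 0.25807 → i = 59.469°, r = 40.290°, D_min = 137.776°, rainbow angle = 42.224°.
Angular width = |40.505° − 42.224°| = 1.719°.

1.72°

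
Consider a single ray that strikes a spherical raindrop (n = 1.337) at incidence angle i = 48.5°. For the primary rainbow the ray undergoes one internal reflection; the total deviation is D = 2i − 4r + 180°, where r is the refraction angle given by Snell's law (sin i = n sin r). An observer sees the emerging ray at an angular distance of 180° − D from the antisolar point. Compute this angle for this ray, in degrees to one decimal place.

39.3°

sin r = sin 48.5° / 1.337 = 0.7490/1.337 = 0.5602; r = 34.07°.
D = 2·48.5° − 4·34.07° + 180° = 97.00° − 136.27° + 180° = 140.73°.
Angle from antisolar point = 180° − D = 39.27°.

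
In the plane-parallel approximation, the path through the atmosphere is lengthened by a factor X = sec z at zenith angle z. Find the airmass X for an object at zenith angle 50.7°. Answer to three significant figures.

1.58

X = sec z = 1/cos 50.7° = 1/0.6334 = 1.5788.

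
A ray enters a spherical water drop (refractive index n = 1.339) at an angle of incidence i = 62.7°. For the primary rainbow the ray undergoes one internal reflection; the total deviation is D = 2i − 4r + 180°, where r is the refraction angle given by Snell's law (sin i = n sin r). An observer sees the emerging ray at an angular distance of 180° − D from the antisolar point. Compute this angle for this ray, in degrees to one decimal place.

40.9°

sin r = sin 62.7° / 1.339 = 0.8886/1.339 = 0.6636; r = 41.58°.
D = 2·62.7° − 4·41.58° + 180° = 125.40° − 166.31° + 180° = 139.09°.
Angle from antisolar point = 180° − D = 40.91°.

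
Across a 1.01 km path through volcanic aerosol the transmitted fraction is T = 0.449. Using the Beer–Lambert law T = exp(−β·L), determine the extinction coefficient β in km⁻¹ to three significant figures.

0.793 km⁻¹

Beer–Lambert: T = exp(−βL) ⇒ β = −ln(T)/L = −ln(0.449)/1.01 = 0.8007/1.01 = 0.7928 km⁻¹.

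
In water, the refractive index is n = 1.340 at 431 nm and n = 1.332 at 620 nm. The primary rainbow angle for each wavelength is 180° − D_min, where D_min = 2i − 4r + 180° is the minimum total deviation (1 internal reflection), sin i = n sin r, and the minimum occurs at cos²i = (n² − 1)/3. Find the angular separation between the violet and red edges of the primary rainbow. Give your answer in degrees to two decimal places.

At 431 nm (n = 1.340): cos²i = 0.26520 → i = 59.004°, r = 39.770°, D_min = 138.929°, rainbow angle = 41.071°.
At 620 nm (n = 1.332): cos²i = 0.25807 → i = 59.469°, r = 40.290°, D_min = 137.776°, rainbow angle = 42.224°.
Angular width = |41.071° − 42.224°| = 1.153°.

1.15°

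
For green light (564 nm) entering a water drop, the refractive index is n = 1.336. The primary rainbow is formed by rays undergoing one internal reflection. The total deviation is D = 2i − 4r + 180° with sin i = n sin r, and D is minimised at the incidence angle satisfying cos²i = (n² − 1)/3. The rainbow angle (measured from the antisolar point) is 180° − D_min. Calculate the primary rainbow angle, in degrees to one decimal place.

cos²i = (1.78490 − 1)/3 = 0.26163; i = arccos(0.51150) = 59.236°.
sin r = sin 59.236°/1.336 = 0.64318; r = 40.029°.
D_min = 2·59.236° − 4·40.029° + 180° = 138.356°.
Rainbow angle = 180° − D_min = 41.644°.

41.6°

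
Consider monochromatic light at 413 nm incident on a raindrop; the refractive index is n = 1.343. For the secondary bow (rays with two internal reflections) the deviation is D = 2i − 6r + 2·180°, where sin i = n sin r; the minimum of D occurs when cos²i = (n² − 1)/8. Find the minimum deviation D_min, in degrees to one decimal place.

233.5°

cos²i = (1.80365 − 1)/8 = 0.10046; i = arccos(0.31695) = 71.522°.
sin r = sin 71.522°/1.343 = 0.70621; r = 44.928°.
D_min = 2·71.522° − 6·44.928° + 360° = 233.478°.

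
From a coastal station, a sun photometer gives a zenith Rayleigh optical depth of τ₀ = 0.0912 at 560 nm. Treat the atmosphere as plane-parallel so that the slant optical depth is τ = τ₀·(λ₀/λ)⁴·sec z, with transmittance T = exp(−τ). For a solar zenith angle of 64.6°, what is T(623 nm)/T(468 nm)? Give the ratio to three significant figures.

Airmass: sec 64.6° = 2.3314.
τ(623 nm) = 0.0912 × (560/623)⁴ × 2.3314 = 0.0912 × 0.6528 × 2.3314 = 0.1388.
τ(468 nm) = 0.0912 × (560/468)⁴ × 2.3314 = 0.0912 × 2.0501 × 2.3314 = 0.4359.
T(623)/T(468) = exp(τ_B − τ_A) = exp(0.2971) = 1.3459.

1.35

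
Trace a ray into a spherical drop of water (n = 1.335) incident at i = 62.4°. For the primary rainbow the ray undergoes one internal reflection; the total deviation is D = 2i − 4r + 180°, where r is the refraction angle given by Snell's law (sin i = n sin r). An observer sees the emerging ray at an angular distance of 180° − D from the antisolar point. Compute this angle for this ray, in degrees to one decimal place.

41.6°

sin r = sin 62.4° / 1.335 = 0.8862/1.335 = 0.6638; r = 41.59°.
D = 2·62.4° − 4·41.59° + 180° = 124.80° − 166.37° + 180° = 138.43°.
Angle from antisolar point = 180° − D = 41.57°.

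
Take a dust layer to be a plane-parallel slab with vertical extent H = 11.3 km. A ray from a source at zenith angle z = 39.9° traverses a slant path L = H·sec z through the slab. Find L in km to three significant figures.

14.7 km

sec z = 1/cos 39.9° = 1.3035.
L = 11.3 × 1.3035 = 14.730 km.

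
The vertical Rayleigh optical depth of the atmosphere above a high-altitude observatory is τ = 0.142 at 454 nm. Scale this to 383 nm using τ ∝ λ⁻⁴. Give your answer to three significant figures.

τ(383 nm) = τ(454 nm) × (454/383)⁴ = 0.142 × (1.1854)⁴ = 0.142 × 1.9744 = 0.2804.

0.280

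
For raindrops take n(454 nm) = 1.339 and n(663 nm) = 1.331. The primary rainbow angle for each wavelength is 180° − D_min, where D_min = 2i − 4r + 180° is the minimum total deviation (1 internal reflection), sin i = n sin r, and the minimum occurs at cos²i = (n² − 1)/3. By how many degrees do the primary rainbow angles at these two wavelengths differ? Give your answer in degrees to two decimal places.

1.16°

At 454 nm (n = 1.339): cos²i = 0.26431 → i = 59.062°, r = 39.834°, D_min = 138.786°, rainbow angle = 41.214°.
At 663 nm (n = 1.331): cos²i = 0.25719 → i = 59.527°, r = 40.356°, D_min = 137.630°, rainbow angle = 42.370°.
Angular width = |41.214° − 42.370°| = 1.156°.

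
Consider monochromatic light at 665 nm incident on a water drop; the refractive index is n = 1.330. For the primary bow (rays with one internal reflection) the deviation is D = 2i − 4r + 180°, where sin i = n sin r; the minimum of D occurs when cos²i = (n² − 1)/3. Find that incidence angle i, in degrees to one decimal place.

59.6°

cos²i = (1.330² − 1)/3 = (1.76890 − 1)/3 = 0.25630.
cos i = 0.50626, so i = 59.585°.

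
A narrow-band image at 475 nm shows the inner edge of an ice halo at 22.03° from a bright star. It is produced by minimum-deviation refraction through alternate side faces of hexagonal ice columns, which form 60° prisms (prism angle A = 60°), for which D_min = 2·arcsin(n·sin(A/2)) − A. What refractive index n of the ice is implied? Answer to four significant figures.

1.313

Rearranging: n = sin((D_min + A)/2) / sin(A/2).
(D_min + A)/2 = (22.03° + 60°)/2 = 41.015°.
n = sin 41.015° / sin 30° = 0.6563 / 0.5000 = 1.3125.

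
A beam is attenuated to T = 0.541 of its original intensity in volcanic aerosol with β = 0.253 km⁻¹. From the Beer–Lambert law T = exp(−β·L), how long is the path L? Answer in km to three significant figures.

2.43 km

Beer–Lambert: T = exp(−βL) ⇒ L = −ln(T)/β = −ln(0.541)/0.253 = 0.6143/0.253 = 2.428 km.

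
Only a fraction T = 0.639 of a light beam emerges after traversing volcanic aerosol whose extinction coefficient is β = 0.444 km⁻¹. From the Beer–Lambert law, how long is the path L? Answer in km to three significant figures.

Beer–Lambert: T = exp(−βL) ⇒ L = −ln(T)/β = −ln(0.639)/0.444 = 0.4479/0.444 = 1.009 km.

1.01 km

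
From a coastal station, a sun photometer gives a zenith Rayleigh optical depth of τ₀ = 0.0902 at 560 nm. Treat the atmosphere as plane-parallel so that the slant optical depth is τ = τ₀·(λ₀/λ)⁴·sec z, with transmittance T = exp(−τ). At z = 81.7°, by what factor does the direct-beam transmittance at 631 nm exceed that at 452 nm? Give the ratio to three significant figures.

2.96

Airmass: sec 81.7° = 6.9273.
τ(631 nm) = 0.0902 × (560/631)⁴ × 6.9273 = 0.0902 × 0.6203 × 6.9273 = 0.3876.
τ(452 nm) = 0.0902 × (560/452)⁴ × 6.9273 = 0.0902 × 2.3561 × 6.9273 = 1.4722.
T(631)/T(452) = exp(τ_B − τ_A) = exp(1.0846) = 2.9582.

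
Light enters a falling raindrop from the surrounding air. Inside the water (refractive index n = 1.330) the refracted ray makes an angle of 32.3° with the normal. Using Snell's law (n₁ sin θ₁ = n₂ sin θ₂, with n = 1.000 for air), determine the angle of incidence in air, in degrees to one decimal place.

Snell: sin θ_i = n · sin θ_r = 1.330 × sin 32.3° = 1.330 × 0.5344 = 0.7107.
θ_i = arcsin(0.7107) = 45.29°.

45.3°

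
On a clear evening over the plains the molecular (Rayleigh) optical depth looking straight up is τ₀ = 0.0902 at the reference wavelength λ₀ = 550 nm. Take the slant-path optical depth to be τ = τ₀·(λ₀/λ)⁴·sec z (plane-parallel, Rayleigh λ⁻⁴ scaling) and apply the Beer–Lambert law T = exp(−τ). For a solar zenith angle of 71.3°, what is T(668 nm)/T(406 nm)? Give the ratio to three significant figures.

Airmass: sec 71.3° = 3.1190.
τ(668 nm) = 0.0902 × (550/668)⁴ × 3.1190 = 0.0902 × 0.4596 × 3.1190 = 0.1293.
τ(406 nm) = 0.0902 × (550/406)⁴ × 3.1190 = 0.0902 × 3.3678 × 3.1190 = 0.9475.
T(668)/T(406) = exp(τ_B − τ_A) = exp(0.8182) = 2.2664.

2.27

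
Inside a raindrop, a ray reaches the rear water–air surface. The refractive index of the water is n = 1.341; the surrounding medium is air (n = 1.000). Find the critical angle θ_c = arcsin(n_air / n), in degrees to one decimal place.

48.2°

sin θ_c = n_air / n = 1.000 / 1.341 = 0.7457.
θ_c = arcsin(0.7457) = 48.22°.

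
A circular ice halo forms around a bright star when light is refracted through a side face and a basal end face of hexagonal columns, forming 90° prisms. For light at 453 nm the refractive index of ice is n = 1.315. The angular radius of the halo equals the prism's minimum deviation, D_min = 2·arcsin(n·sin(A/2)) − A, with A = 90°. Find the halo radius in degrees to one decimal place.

n·sin(A/2) = 1.315 × sin 45° = 1.315 × 0.7071 = 0.9298.
D_min = 2·arcsin(0.9298) − 90° = 2 × 68.411° − 90° = 46.821°.

46.8°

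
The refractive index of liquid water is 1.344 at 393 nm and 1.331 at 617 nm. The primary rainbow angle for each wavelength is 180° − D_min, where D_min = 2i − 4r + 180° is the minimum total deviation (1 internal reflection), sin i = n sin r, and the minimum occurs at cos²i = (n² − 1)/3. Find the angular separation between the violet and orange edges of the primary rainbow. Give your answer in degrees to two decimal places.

1.86°

At 393 nm (n = 1.344): cos²i = 0.26878 → i = 58.772°, r = 39.512°, D_min = 139.495°, rainbow angle = 40.505°.
At 617 nm (n = 1.331): cos²i = 0.25719 → i = 59.527°, r = 40.356°, D_min = 137.630°, rainbow angle = 42.370°.
Angular width = |40.505° − 42.370°| = 1.865°.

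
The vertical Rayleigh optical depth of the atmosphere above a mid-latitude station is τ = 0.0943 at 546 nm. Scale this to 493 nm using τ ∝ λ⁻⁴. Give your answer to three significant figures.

0.142

τ(493 nm) = τ(546 nm) × (546/493)⁴ = 0.0943 × (1.1075)⁴ = 0.0943 × 1.5045 = 0.1419.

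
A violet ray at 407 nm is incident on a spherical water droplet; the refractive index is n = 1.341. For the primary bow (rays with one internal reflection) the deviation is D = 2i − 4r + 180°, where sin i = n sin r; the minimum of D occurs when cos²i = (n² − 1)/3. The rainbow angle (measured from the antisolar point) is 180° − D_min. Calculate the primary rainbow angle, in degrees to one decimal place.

cos²i = (1.79828 − 1)/3 = 0.26609; i = arccos(0.51584) = 58.946°.
sin r = sin 58.946°/1.341 = 0.63884; r = 39.705°.
D_min = 2·58.946° − 4·39.705° + 180° = 139.071°.
Rainbow angle = 180° − D_min = 40.929°.

40.9°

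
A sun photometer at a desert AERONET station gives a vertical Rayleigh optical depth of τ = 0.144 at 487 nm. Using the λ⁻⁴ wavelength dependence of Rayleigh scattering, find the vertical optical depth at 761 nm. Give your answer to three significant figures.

0.0242

τ(761 nm) = τ(487 nm) × (487/761)⁴ = 0.144 × (0.6399)⁴ = 0.144 × 0.1677 = 0.0242.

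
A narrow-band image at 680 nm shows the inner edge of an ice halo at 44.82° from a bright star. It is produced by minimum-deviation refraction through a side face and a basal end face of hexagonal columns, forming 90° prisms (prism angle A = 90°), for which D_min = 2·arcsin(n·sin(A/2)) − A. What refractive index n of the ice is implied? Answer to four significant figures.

1.306

Rearranging: n = sin((D_min + A)/2) / sin(A/2).
(D_min + A)/2 = (44.82° + 90°)/2 = 67.410°.
n = sin 67.410° / sin 45° = 0.9233 / 0.7071 = 1.3057.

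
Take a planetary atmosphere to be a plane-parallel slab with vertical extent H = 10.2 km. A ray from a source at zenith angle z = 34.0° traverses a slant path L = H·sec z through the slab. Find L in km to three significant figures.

sec z = 1/cos 34.0° = 1.2062.
L = 10.2 × 1.2062 = 12.303 km.

12.3 km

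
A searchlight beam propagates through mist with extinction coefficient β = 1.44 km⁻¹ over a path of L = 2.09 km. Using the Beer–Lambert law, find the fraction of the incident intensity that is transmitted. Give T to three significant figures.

τ = β·L = 1.44 × 2.09 = 3.0096.
T = exp(−3.0096) = 0.0493.

0.0493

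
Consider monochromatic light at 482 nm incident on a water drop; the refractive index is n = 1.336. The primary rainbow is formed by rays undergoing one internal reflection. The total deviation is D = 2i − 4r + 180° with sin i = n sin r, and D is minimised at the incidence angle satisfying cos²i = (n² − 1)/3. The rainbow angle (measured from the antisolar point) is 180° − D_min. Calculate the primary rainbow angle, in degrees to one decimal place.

41.6°

cos²i = (1.78490 − 1)/3 = 0.26163; i = arccos(0.51150) = 59.236°.
sin r = sin 59.236°/1.336 = 0.64318; r = 40.029°.
D_min = 2·59.236° − 4·40.029° + 180° = 138.356°.
Rainbow angle = 180° − D_min = 41.644°.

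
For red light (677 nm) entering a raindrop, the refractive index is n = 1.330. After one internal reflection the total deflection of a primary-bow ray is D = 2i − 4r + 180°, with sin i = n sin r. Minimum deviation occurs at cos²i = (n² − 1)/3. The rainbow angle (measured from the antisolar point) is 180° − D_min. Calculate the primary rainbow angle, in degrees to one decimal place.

cos²i = (1.76890 − 1)/3 = 0.25630; i = arccos(0.50626) = 59.585°.
sin r = sin 59.585°/1.330 = 0.64841; r = 40.422°.
D_min = 2·59.585° − 4·40.422° + 180° = 137.484°.
Rainbow angle = 180° − D_min = 42.516°.

42.5°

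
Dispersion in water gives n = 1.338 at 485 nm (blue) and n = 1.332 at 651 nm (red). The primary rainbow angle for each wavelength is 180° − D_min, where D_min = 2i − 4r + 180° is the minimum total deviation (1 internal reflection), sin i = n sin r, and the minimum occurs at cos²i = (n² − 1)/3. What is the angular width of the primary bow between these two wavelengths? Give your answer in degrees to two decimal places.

At 485 nm (n = 1.338): cos²i = 0.26341 → i = 59.120°, r = 39.899°, D_min = 138.643°, rainbow angle = 41.357°.
At 651 nm (n = 1.332): cos²i = 0.25807 → i = 59.469°, r = 40.290°, D_min = 137.776°, rainbow angle = 42.224°.
Angular width = |41.357° − 42.224°| = 0.867°.

0.87°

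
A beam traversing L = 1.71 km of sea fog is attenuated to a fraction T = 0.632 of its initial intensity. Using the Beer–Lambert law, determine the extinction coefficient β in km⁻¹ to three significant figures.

0.268 km⁻¹

Beer–Lambert: T = exp(−βL) ⇒ β = −ln(T)/L = −ln(0.632)/1.71 = 0.4589/1.71 = 0.2683 km⁻¹.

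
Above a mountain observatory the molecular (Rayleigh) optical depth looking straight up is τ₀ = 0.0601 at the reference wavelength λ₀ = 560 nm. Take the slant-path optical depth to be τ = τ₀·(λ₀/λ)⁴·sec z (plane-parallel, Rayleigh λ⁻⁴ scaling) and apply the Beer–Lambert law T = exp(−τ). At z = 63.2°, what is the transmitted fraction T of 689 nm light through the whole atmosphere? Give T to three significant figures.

0.943

sec 63.2° = 2.2179.
τ = 0.0601 × (560/689)⁴ × 2.2179 = 0.0601 × 0.4364 × 2.2179 = 0.0582.
T = exp(−0.0582) = 0.9435.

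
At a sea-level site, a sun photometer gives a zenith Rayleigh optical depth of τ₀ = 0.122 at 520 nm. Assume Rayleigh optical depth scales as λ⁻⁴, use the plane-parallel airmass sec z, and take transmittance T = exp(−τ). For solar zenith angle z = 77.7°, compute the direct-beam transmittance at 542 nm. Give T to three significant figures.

0.616

sec 77.7° = 4.6942.
τ = 0.122 × (520/542)⁴ × 4.6942 = 0.122 × 0.8473 × 4.6942 = 0.4852.
T = exp(−0.4852) = 0.6156.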